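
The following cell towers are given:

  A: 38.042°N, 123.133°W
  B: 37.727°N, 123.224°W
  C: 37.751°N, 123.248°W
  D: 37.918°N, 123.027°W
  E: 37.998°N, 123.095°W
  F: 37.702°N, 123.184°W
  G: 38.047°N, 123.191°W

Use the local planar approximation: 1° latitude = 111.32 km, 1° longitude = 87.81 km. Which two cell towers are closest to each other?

Pairwise distances:
A–B: 35.965 km
A–C: 33.932 km
A–D: 16.649 km
A–E: 5.927 km
A–F: 38.113 km
A–G: 5.123 km
B–C: 3.403 km
B–D: 27.410 km
B–E: 32.224 km
B–F: 4.481 km
B–G: 35.740 km
C–D: 26.874 km
C–E: 30.603 km
C–F: 7.832 km
C–G: 33.329 km
D–E: 10.722 km
D–F: 27.717 km
D–G: 20.337 km
E–F: 33.865 km
E–G: 10.041 km
F–G: 38.410 km
Closest pair: B–C at 3.403 km.

B and C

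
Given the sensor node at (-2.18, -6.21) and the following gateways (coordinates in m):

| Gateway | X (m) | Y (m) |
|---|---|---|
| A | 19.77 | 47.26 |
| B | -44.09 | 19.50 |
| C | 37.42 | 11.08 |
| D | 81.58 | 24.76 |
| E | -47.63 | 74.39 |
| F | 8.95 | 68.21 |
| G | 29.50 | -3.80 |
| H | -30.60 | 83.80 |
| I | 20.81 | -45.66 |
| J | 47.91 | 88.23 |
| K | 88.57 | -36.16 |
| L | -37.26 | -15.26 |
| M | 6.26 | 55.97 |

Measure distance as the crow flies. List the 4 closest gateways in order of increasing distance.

Distances from (-2.18, -6.21):
A: √((21.95)² + (53.47)²) = √(481.8025 + 2859.0409) = 57.80 m
B: √((-41.91)² + (25.71)²) = √(1756.4481 + 661.0041) = 49.17 m
C: √((39.60)² + (17.29)²) = √(1568.1600 + 298.9441) = 43.21 m
D: √((83.76)² + (30.97)²) = √(7015.7376 + 959.1409) = 89.30 m
E: √((-45.45)² + (80.60)²) = √(2065.7025 + 6496.3600) = 92.53 m
F: √((11.13)² + (74.42)²) = √(123.8769 + 5538.3364) = 75.25 m
G: √((31.68)² + (2.41)²) = √(1003.6224 + 5.8081) = 31.77 m
H: √((-28.42)² + (90.01)²) = √(807.6964 + 8101.8001) = 94.39 m
I: √((22.99)² + (-39.45)²) = √(528.5401 + 1556.3025) = 45.66 m
J: √((50.09)² + (94.44)²) = √(2509.0081 + 8918.9136) = 106.90 m
K: √((90.75)² + (-29.95)²) = √(8235.5625 + 897.0025) = 95.56 m
L: √((-35.08)² + (-9.05)²) = √(1230.6064 + 81.9025) = 36.23 m
M: √((8.44)² + (62.18)²) = √(71.2336 + 3866.3524) = 62.75 m
Sorted: G (31.77 m) < L (36.23 m) < C (43.21 m) < I (45.66 m) < B (49.17 m) < A (57.80 m) < …

G, L, C, I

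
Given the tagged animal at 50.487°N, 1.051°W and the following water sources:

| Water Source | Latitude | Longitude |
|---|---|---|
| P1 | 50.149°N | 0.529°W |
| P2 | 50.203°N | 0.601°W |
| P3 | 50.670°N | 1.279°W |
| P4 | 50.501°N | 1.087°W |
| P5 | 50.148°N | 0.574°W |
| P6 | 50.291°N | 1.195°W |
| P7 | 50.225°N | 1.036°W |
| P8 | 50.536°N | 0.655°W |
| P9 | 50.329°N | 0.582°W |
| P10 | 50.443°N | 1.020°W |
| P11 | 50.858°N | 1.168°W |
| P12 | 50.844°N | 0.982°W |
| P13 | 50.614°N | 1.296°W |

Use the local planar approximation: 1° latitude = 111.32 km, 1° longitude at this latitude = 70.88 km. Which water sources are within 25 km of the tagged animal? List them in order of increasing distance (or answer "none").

P4, P10, P13, P6

Distances from 50.487°N, 1.051°W:
P1: 52.770 km
P2: 44.909 km
P3: 26.003 km
P4: 2.990 km
P5: 50.668 km
P6: 24.088 km
P7: 29.185 km
P8: 28.594 km
P9: 37.609 km
P10: 5.368 km
P11: 42.124 km
P12: 40.041 km
P13: 22.393 km
Threshold 25 km: P4 (2.990 km), P10 (5.368 km), P13 (22.393 km), P6 (24.088 km) are within range.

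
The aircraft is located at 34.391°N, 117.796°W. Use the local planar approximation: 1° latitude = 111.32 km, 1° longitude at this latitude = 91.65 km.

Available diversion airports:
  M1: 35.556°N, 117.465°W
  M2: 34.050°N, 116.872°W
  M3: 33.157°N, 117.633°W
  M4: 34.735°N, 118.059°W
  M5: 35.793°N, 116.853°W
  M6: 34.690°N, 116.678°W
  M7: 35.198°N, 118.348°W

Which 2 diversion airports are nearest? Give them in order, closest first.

Distances from 34.391°N, 117.796°W:
M1: √((1.165·111.32)² + (0.331·91.65)²) = √(16818.92547 + 920.28200) = 133.189 km
M2: √((-0.341·111.32)² + (0.924·91.65)²) = √(1440.97071 + 7171.48148) = 92.803 km
M3: √((-1.234·111.32)² + (0.163·91.65)²) = √(18870.20919 + 223.17223) = 138.179 km
M4: √((0.344·111.32)² + (-0.263·91.65)²) = √(1466.43656 + 581.00041) = 45.249 km
M5: √((1.402·111.32)² + (0.943·91.65)²) = √(24358.04467 + 7469.44483) = 178.403 km
M6: √((0.299·111.32)² + (1.118·91.65)²) = √(1107.86992 + 10499.01475) = 107.735 km
M7: √((0.807·111.32)² + (-0.552·91.65)²) = √(8070.37035 + 2559.42904) = 103.101 km
Sorted: M4 (45.249 km) < M2 (92.803 km) < M7 (103.101 km) < M6 (107.735 km) < …

M4, M2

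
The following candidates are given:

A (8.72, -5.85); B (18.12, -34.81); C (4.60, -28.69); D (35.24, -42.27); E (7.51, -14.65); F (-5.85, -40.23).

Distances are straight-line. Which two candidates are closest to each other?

Pairwise distances:
A–B: 30.45
A–C: 23.21
A–D: 45.05
A–E: 8.88
A–F: 37.34
B–C: 14.84
B–D: 18.67
B–E: 22.78
B–F: 24.58
C–D: 33.51
C–E: 14.34
C–F: 15.57
D–E: 39.14
D–F: 41.14
E–F: 28.86
Closest pair: A–E at 8.88.

A and E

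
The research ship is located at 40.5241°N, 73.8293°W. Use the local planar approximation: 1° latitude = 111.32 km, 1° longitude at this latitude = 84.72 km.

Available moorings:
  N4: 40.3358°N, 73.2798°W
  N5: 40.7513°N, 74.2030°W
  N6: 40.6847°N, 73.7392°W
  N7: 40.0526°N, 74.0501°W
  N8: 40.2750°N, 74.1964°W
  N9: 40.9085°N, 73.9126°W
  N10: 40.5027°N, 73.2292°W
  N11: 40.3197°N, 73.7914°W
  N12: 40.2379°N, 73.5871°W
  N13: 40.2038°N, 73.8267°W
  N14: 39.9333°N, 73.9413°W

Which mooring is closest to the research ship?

Distances from 40.5241°N, 73.8293°W:
N4: 51.0551 km
N5: 40.5219 km
N6: 19.4394 km
N7: 55.7211 km
N8: 41.6677 km
N9: 43.3694 km
N10: 50.8963 km
N11: 22.9792 km
N12: 37.8957 km
N13: 35.6565 km
N14: 66.4488 km
Minimum: N6 at 19.4394 km.

N6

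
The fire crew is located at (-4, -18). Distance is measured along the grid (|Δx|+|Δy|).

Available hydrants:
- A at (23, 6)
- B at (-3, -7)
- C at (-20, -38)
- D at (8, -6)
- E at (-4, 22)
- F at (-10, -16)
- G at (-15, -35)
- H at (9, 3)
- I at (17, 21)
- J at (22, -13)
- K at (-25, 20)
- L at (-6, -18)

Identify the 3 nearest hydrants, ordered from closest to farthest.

Distances from (-4, -18):
A: |27| + |24| = 27 + 24 = 51
B: |1| + |11| = 1 + 11 = 12
C: |-16| + |-20| = 16 + 20 = 36
D: |12| + |12| = 12 + 12 = 24
E: |0| + |40| = 0 + 40 = 40
F: |-6| + |2| = 6 + 2 = 8
G: |-11| + |-17| = 11 + 17 = 28
H: |13| + |21| = 13 + 21 = 34
I: |21| + |39| = 21 + 39 = 60
J: |26| + |5| = 26 + 5 = 31
K: |-21| + |38| = 21 + 38 = 59
L: |-2| + |0| = 2 + 0 = 2
Sorted: L (2) < F (8) < B (12) < D (24) < G (28) < …

L, F, B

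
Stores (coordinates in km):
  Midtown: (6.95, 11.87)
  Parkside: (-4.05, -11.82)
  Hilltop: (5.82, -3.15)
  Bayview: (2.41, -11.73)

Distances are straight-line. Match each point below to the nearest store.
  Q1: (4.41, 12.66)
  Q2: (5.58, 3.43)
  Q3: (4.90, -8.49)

Q1→Midtown; Q2→Hilltop; Q3→Bayview

Q1 at (4.41, 12.66):
  Midtown: √((2.54)² + (-0.79)²) = √(6.4516 + 0.6241) = 2.66 km
  Parkside: √((-8.46)² + (-24.48)²) = √(71.5716 + 599.2704) = 25.90 km
  Hilltop: √((1.41)² + (-15.81)²) = √(1.9881 + 249.9561) = 15.87 km
  Bayview: √((-2.00)² + (-24.39)²) = √(4.0000 + 594.8721) = 24.47 km
  → nearest: Midtown (2.66 km)
Q2 at (5.58, 3.43):
  Midtown: √((1.37)² + (8.44)²) = √(1.8769 + 71.2336) = 8.55 km
  Parkside: √((-9.63)² + (-15.25)²) = √(92.7369 + 232.5625) = 18.04 km
  Hilltop: √((0.24)² + (-6.58)²) = √(0.0576 + 43.2964) = 6.58 km
  Bayview: √((-3.17)² + (-15.16)²) = √(10.0489 + 229.8256) = 15.49 km
  → nearest: Hilltop (6.58 km)
Q3 at (4.90, -8.49):
  Midtown: √((2.05)² + (20.36)²) = √(4.2025 + 414.5296) = 20.46 km
  Parkside: √((-8.95)² + (-3.33)²) = √(80.1025 + 11.0889) = 9.55 km
  Hilltop: √((0.92)² + (5.34)²) = √(0.8464 + 28.5156) = 5.42 km
  Bayview: √((-2.49)² + (-3.24)²) = √(6.2001 + 10.4976) = 4.09 km
  → nearest: Bayview (4.09 km)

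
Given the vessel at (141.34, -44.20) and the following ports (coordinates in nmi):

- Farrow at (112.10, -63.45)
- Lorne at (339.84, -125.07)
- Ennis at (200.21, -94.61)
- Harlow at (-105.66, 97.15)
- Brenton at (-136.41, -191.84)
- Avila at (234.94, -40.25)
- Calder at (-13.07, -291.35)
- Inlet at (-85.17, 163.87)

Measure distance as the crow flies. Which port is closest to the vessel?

Farrow

Distances from (141.34, -44.20):
Farrow: 35.01 nmi
Lorne: 214.34 nmi
Ennis: 77.50 nmi
Harlow: 284.59 nmi
Brenton: 314.55 nmi
Avila: 93.68 nmi
Calder: 291.42 nmi
Inlet: 307.57 nmi
Minimum: Farrow at 35.01 nmi.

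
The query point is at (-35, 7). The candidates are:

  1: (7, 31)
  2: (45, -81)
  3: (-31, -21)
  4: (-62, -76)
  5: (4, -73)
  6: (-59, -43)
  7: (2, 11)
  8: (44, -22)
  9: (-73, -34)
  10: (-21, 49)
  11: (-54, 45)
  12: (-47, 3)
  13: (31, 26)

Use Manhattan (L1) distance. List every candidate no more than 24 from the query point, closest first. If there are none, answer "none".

12

Distances from (-35, 7):
1: 66
2: 168
3: 32
4: 110
5: 119
6: 74
7: 41
8: 108
9: 79
10: 56
11: 57
12: 16
13: 85
Threshold 24: 12 (16) is within range.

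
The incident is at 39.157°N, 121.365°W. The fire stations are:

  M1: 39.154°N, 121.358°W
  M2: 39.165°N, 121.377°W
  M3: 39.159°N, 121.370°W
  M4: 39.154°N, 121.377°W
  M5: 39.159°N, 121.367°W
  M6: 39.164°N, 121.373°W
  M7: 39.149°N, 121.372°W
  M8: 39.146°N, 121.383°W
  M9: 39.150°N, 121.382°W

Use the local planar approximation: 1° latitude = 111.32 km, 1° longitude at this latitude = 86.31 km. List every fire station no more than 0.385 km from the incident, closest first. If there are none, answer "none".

Distances from 39.157°N, 121.365°W:
M1: 0.690 km
M2: 1.366 km
M3: 0.486 km
M4: 1.088 km
M5: 0.282 km
M6: 1.041 km
M7: 1.076 km
M8: 1.978 km
M9: 1.661 km
Threshold 0.385 km: M5 (0.282 km) is within range.

M5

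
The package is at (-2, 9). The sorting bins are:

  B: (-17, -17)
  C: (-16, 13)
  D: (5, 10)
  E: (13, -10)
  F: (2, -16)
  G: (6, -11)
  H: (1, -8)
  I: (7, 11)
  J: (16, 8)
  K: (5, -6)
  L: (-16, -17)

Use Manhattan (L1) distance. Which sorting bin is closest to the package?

D

Distances from (-2, 9):
B: |-15| + |-26| = 15 + 26 = 41
C: |-14| + |4| = 14 + 4 = 18
D: |7| + |1| = 7 + 1 = 8
E: |15| + |-19| = 15 + 19 = 34
F: |4| + |-25| = 4 + 25 = 29
G: |8| + |-20| = 8 + 20 = 28
H: |3| + |-17| = 3 + 17 = 20
I: |9| + |2| = 9 + 2 = 11
J: |18| + |-1| = 18 + 1 = 19
K: |7| + |-15| = 7 + 15 = 22
L: |-14| + |-26| = 14 + 26 = 40
Minimum: D at 8.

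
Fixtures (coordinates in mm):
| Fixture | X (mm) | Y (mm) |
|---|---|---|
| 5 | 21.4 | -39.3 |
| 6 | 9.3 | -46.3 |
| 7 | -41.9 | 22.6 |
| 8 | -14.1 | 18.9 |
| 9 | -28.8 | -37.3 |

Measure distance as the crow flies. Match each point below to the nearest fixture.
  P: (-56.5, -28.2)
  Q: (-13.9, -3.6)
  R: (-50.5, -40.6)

P→9; Q→8; R→9

P at (-56.5, -28.2):
  5: 78.7 mm
  6: 68.2 mm
  7: 52.9 mm
  8: 63.4 mm
  9: 29.2 mm
  → nearest: 9 (29.2 mm)
Q at (-13.9, -3.6):
  5: 50.2 mm
  6: 48.6 mm
  7: 38.3 mm
  8: 22.5 mm
  9: 36.8 mm
  → nearest: 8 (22.5 mm)
R at (-50.5, -40.6):
  5: 71.9 mm
  6: 60.1 mm
  7: 63.8 mm
  8: 69.8 mm
  9: 21.9 mm
  → nearest: 9 (21.9 mm)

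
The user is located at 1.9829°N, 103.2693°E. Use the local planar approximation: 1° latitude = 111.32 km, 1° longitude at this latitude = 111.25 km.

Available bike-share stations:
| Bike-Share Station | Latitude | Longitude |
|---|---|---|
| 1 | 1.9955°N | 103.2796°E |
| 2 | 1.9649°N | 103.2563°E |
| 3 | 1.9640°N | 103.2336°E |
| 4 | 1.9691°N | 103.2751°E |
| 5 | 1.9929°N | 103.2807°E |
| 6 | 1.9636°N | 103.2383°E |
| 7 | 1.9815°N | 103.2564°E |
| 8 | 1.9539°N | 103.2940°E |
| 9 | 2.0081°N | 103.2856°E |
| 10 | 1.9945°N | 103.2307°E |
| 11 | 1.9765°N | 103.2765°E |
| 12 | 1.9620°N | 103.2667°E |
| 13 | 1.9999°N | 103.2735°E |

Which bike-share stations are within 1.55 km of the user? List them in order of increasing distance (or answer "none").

Distances from 1.9829°N, 103.2693°E:
1: 1.8112 km
2: 2.4712 km
3: 4.4945 km
4: 1.6662 km
5: 1.6875 km
6: 4.0632 km
7: 1.4436 km
8: 4.2394 km
9: 3.3403 km
10: 4.4842 km
11: 1.0720 km
12: 2.3445 km
13: 1.9493 km
Threshold 1.55 km: 11 (1.0720 km), 7 (1.4436 km) are within range.

11, 7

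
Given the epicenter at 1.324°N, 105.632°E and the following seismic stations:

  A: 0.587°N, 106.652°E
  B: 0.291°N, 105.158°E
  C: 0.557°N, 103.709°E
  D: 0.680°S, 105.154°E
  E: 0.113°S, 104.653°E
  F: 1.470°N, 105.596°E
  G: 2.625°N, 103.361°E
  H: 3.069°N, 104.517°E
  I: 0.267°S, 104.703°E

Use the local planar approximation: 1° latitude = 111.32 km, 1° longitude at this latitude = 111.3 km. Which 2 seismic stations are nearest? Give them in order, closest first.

Distances from 1.324°N, 105.632°E:
A: √((-0.737·111.32)² + (1.020·111.3)²) = √(6731.02760 + 12888.15268) = 140.068 km
B: √((-1.033·111.32)² + (-0.474·111.3)²) = √(13223.51884 + 2783.21664) = 126.518 km
C: √((-0.767·111.32)² + (-1.923·111.3)²) = √(7290.16106 + 45808.79809) = 230.432 km
D: √((-2.004·111.32)² + (-0.478·111.3)²) = √(49767.04215 + 2830.38896) = 229.341 km
E: √((-1.437·111.32)² + (-0.979·111.3)²) = √(25589.38990 + 11872.86999) = 193.552 km
F: √((0.146·111.32)² + (-0.036·111.3)²) = √(264.15091 + 16.05445) = 16.739 km
G: √((1.301·111.32)² + (-2.271·111.3)²) = √(20974.95262 + 63888.78030) = 291.314 km
H: √((1.745·111.32)² + (-1.115·111.3)²) = √(37734.38341 + 15400.68590) = 230.510 km
I: √((-1.591·111.32)² + (-0.929·111.3)²) = √(31367.99461 + 10691.08437) = 205.083 km
Sorted: F (16.739 km) < B (126.518 km) < A (140.068 km) < E (193.552 km) < …

F, B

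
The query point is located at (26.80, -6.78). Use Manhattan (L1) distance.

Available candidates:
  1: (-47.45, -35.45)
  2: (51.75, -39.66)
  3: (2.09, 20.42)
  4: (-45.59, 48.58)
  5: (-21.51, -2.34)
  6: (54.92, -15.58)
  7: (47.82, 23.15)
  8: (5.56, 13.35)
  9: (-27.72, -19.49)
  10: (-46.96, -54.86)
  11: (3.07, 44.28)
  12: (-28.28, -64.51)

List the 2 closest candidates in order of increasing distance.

Distances from (26.80, -6.78):
1: 102.92
2: 57.83
3: 51.91
4: 127.75
5: 52.75
6: 36.92
7: 50.95
8: 41.37
9: 67.23
10: 121.84
11: 74.79
12: 112.81
Sorted: 6 (36.92) < 8 (41.37) < 7 (50.95) < 3 (51.91) < …

6, 8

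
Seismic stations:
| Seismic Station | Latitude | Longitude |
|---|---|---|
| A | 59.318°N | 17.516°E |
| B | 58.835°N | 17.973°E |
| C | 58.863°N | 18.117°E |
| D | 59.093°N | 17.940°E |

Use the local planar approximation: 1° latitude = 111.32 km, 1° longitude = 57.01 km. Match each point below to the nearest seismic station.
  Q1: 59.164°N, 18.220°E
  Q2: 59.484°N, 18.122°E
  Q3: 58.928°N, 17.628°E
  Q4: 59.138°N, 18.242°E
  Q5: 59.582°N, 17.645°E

Q1 at 59.164°N, 18.220°E:
  A: √((0.154·111.32)² + (-0.704·57.01)²) = √(293.89205 + 1610.82144) = 43.643 km
  B: √((-0.329·111.32)² + (-0.247·57.01)²) = √(1341.33789 + 198.28780) = 39.238 km
  C: √((-0.301·111.32)² + (-0.103·57.01)²) = √(1122.74049 + 34.48074) = 34.018 km
  D: √((-0.071·111.32)² + (-0.280·57.01)²) = √(62.46879 + 254.81098) = 17.812 km
  → nearest: D (17.812 km)
Q2 at 59.484°N, 18.122°E:
  A: √((-0.166·111.32)² + (-0.606·57.01)²) = √(341.47788 + 1193.56845) = 39.180 km
  B: √((-0.649·111.32)² + (-0.149·57.01)²) = √(5219.58277 + 72.15636) = 72.744 km
  C: √((-0.621·111.32)² + (-0.005·57.01)²) = √(4778.91819 + 0.08125) = 69.130 km
  D: √((-0.391·111.32)² + (-0.182·57.01)²) = √(1894.52312 + 107.65764) = 44.746 km
  → nearest: A (39.180 km)
Q3 at 58.928°N, 17.628°E:
  A: √((0.390·111.32)² + (-0.112·57.01)²) = √(1884.84486 + 40.76976) = 43.882 km
  B: √((-0.093·111.32)² + (0.345·57.01)²) = √(107.17964 + 386.84793) = 22.227 km
  C: √((-0.065·111.32)² + (0.489·57.01)²) = √(52.35680 + 777.17675) = 28.802 km
  D: √((0.165·111.32)² + (0.312·57.01)²) = √(337.37608 + 316.38164) = 25.569 km
  → nearest: B (22.227 km)
Q4 at 59.138°N, 18.242°E:
  A: √((0.180·111.32)² + (-0.726·57.01)²) = √(401.50541 + 1713.07084) = 45.985 km
  B: √((-0.303·111.32)² + (-0.269·57.01)²) = √(1137.71020 + 235.18339) = 37.053 km
  C: √((-0.275·111.32)² + (-0.125·57.01)²) = √(937.15577 + 50.78344) = 31.432 km
  D: √((-0.045·111.32)² + (-0.302·57.01)²) = √(25.09409 + 296.42578) = 17.931 km
  → nearest: D (17.931 km)
Q5 at 59.582°N, 17.645°E:
  A: √((-0.264·111.32)² + (-0.129·57.01)²) = √(863.68276 + 54.08558) = 30.295 km
  B: √((-0.747·111.32)² + (0.328·57.01)²) = √(6914.92699 + 349.66307) = 85.233 km
  C: √((-0.719·111.32)² + (0.472·57.01)²) = √(6406.25433 + 724.07921) = 84.441 km
  D: √((-0.489·111.32)² + (0.295·57.01)²) = √(2963.22148 + 282.84344) = 56.974 km
  → nearest: A (30.295 km)

Q1→D; Q2→A; Q3→B; Q4→D; Q5→A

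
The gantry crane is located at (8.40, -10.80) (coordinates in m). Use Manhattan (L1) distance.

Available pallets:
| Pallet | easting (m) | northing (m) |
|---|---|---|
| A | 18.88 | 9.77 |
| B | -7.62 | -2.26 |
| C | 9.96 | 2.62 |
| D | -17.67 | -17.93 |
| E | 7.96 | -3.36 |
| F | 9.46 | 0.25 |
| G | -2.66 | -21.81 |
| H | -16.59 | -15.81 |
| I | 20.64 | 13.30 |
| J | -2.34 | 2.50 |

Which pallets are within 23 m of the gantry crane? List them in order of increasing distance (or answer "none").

E, F, C, G

Distances from (8.40, -10.80):
A: |10.48| + |20.57| = 10.48 + 20.57 = 31.05 m
B: |-16.02| + |8.54| = 16.02 + 8.54 = 24.56 m
C: |1.56| + |13.42| = 1.56 + 13.42 = 14.98 m
D: |-26.07| + |-7.13| = 26.07 + 7.13 = 33.20 m
E: |-0.44| + |7.44| = 0.44 + 7.44 = 7.88 m
F: |1.06| + |11.05| = 1.06 + 11.05 = 12.11 m
G: |-11.06| + |-11.01| = 11.06 + 11.01 = 22.07 m
H: |-24.99| + |-5.01| = 24.99 + 5.01 = 30.00 m
I: |12.24| + |24.10| = 12.24 + 24.10 = 36.34 m
J: |-10.74| + |13.30| = 10.74 + 13.30 = 24.04 m
Threshold 23 m: E (7.88 m), F (12.11 m), C (14.98 m), G (22.07 m) are within range.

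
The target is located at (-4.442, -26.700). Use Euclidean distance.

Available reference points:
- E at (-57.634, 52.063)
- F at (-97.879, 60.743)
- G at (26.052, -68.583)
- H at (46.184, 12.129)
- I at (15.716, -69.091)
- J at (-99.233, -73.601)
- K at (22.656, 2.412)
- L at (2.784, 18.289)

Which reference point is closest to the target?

Distances from (-4.442, -26.700):
E: √((-53.192)² + (78.763)²) = √(2829.38886 + 6203.61017) = 95.042
F: √((-93.437)² + (87.443)²) = √(8730.47297 + 7646.27825) = 127.972
G: √((30.494)² + (-41.883)²) = √(929.88404 + 1754.18569) = 51.808
H: √((50.626)² + (38.829)²) = √(2562.99188 + 1507.69124) = 63.802
I: √((20.158)² + (-42.391)²) = √(406.34496 + 1796.99688) = 46.940
J: √((-94.791)² + (-46.901)²) = √(8985.33368 + 2199.70380) = 105.759
K: √((27.098)² + (29.112)²) = √(734.30160 + 847.50854) = 39.772
L: √((7.226)² + (44.989)²) = √(52.21508 + 2024.01012) = 45.566
Minimum: K at 39.772.

K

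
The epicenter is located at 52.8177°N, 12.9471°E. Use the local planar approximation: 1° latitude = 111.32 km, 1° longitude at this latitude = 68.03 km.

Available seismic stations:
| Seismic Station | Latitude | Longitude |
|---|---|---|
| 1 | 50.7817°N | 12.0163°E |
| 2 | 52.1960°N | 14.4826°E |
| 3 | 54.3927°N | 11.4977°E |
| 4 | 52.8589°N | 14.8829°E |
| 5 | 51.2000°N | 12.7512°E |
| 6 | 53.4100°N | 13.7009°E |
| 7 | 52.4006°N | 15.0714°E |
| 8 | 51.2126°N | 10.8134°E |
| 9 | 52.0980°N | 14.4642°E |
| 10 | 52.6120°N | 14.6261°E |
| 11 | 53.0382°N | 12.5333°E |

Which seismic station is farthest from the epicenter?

1

Distances from 52.8177°N, 12.9471°E:
1: √((-2.0360·111.32)² + (-0.9308·68.03)²) = √(51369.098322 + 4009.716717) = 235.3270 km
2: √((-0.6217·111.32)² + (1.5355·68.03)²) = √(4789.697988 + 10911.905180) = 125.3060 km
3: √((1.5750·111.32)² + (-1.4494·68.03)²) = √(30740.258241 + 9722.488898) = 201.1535 km
4: √((0.0412·111.32)² + (1.9358·68.03)²) = √(21.034918 + 17342.907708) = 131.7723 km
5: √((-1.6177·111.32)² + (-0.1959·68.03)²) = √(32429.657824 + 177.610981) = 180.5748 km
6: √((0.5923·111.32)² + (0.7538·68.03)²) = √(4347.402598 + 2629.742397) = 83.5293 km
7: √((-0.4171·111.32)² + (2.1243·68.03)²) = √(2155.890878 + 20884.911541) = 151.7920 km
8: √((-1.6051·111.32)² + (-2.1337·68.03)²) = √(31926.446628 + 21070.151405) = 230.2099 km
9: √((-0.7197·111.32)² + (1.5171·68.03)²) = √(6418.734330 + 10651.955872) = 130.6549 km
10: √((-0.2057·111.32)² + (1.6790·68.03)²) = √(524.342401 + 13046.749808) = 116.4950 km
11: √((0.2205·111.32)² + (-0.4138·68.03)²) = √(602.509062 + 792.468329) = 37.3494 km
Maximum: 1 at 235.3270 km.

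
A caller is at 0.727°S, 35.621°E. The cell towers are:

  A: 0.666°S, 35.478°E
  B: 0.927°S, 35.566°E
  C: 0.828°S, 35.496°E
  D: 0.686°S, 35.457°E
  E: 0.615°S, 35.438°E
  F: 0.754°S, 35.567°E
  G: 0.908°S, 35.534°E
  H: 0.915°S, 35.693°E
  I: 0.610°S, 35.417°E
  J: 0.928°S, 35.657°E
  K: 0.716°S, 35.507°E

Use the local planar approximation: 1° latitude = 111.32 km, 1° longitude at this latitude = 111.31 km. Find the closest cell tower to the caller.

Distances from 0.727°S, 35.621°E:
A: 17.305 km
B: 23.090 km
C: 17.889 km
D: 18.817 km
E: 23.882 km
F: 6.720 km
G: 22.355 km
H: 22.410 km
I: 26.177 km
J: 22.731 km
K: 12.748 km
Minimum: F at 6.720 km.

F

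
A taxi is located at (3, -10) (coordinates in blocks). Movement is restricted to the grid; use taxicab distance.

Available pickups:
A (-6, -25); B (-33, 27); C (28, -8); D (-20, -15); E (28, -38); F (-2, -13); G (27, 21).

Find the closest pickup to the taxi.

F

Distances from (3, -10):
A: |-9| + |-15| = 9 + 15 = 24 blocks
B: |-36| + |37| = 36 + 37 = 73 blocks
C: |25| + |2| = 25 + 2 = 27 blocks
D: |-23| + |-5| = 23 + 5 = 28 blocks
E: |25| + |-28| = 25 + 28 = 53 blocks
F: |-5| + |-3| = 5 + 3 = 8 blocks
G: |24| + |31| = 24 + 31 = 55 blocks
Minimum: F at 8 blocks.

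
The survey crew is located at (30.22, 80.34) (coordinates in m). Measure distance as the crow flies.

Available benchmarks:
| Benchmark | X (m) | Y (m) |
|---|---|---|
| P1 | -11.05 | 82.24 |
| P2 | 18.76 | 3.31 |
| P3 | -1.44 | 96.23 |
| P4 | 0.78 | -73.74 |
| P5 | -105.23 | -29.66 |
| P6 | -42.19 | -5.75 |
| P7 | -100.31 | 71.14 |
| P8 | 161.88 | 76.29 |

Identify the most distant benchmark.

Distances from (30.22, 80.34):
P1: √((-41.27)² + (1.90)²) = √(1703.2129 + 3.6100) = 41.31 m
P2: √((-11.46)² + (-77.03)²) = √(131.3316 + 5933.6209) = 77.88 m
P3: √((-31.66)² + (15.89)²) = √(1002.3556 + 252.4921) = 35.42 m
P4: √((-29.44)² + (-154.08)²) = √(866.7136 + 23740.6464) = 156.87 m
P5: √((-135.45)² + (-110.00)²) = √(18346.7025 + 12100.0000) = 174.49 m
P6: √((-72.41)² + (-86.09)²) = √(5243.2081 + 7411.4881) = 112.49 m
P7: √((-130.53)² + (-9.20)²) = √(17038.0809 + 84.6400) = 130.85 m
P8: √((131.66)² + (-4.05)²) = √(17334.3556 + 16.4025) = 131.72 m
Maximum: P5 at 174.49 m.

P5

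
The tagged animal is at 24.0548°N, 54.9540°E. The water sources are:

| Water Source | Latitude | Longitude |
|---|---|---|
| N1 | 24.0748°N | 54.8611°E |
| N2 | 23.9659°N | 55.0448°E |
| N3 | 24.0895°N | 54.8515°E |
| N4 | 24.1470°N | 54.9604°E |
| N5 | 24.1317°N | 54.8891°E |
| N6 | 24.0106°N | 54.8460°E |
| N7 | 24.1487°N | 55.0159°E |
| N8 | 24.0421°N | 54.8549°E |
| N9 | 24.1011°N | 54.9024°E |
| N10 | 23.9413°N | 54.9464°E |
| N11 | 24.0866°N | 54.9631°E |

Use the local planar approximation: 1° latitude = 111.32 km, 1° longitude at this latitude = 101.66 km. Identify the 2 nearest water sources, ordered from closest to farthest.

N11, N9

Distances from 24.0548°N, 54.9540°E:
N1: 9.7031 km
N2: 13.5331 km
N3: 11.1131 km
N4: 10.2843 km
N5: 10.8080 km
N6: 12.0314 km
N7: 12.2009 km
N8: 10.1732 km
N9: 7.3540 km
N10: 12.6584 km
N11: 3.6589 km
Sorted: N11 (3.6589 km) < N9 (7.3540 km) < N1 (9.7031 km) < N8 (10.1732 km) < …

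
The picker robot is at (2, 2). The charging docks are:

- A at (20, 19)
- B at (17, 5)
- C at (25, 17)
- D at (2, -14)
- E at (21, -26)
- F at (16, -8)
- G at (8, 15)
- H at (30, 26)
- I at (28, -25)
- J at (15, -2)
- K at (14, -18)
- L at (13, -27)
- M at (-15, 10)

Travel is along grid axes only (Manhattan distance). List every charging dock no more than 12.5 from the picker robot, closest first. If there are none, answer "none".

none

Distances from (2, 2):
A: 35
B: 18
C: 38
D: 16
E: 47
F: 24
G: 19
H: 52
I: 53
J: 17
K: 32
L: 40
M: 25
Threshold 12.5: none within range.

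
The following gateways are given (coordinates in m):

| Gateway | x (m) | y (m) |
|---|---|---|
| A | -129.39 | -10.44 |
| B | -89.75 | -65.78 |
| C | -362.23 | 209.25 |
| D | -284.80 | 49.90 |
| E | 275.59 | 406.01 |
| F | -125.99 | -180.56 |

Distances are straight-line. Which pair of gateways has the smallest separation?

Pairwise distances:
A–B: 68.07 m
B–F: 120.37 m
A–D: 166.71 m
A–F: 170.15 m
C–D: 177.17 m
B–D: 226.77 m
D–F: 279.88 m
A–C: 320.12 m
B–C: 387.15 m
C–F: 455.81 m
A–E: 580.90 m
B–E: 596.71 m
D–E: 663.97 m
C–E: 667.48 m
E–F: 710.87 m
Closest pair: A–B at 68.07 m.

A and B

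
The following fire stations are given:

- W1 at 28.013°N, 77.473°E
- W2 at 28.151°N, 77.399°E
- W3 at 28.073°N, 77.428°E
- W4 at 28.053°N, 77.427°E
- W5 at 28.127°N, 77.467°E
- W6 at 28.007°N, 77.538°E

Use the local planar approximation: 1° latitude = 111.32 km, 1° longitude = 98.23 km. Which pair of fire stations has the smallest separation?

Pairwise distances:
W3–W4: √((-0.020·111.32)² + (-0.001·98.23)²) = √(4.95686 + 0.00965) = 2.229 km
W1–W4: √((0.040·111.32)² + (-0.046·98.23)²) = √(19.82743 + 20.41757) = 6.344 km
W1–W6: √((-0.006·111.32)² + (0.065·98.23)²) = √(0.44612 + 40.76759) = 6.420 km
W3–W5: √((0.054·111.32)² + (0.039·98.23)²) = √(36.13549 + 14.67633) = 7.128 km
W2–W5: √((-0.024·111.32)² + (0.068·98.23)²) = √(7.13787 + 44.61759) = 7.194 km
W1–W3: √((0.060·111.32)² + (-0.045·98.23)²) = √(44.61171 + 19.53949) = 8.009 km
W4–W5: √((0.074·111.32)² + (0.040·98.23)²) = √(67.85937 + 15.43861) = 9.127 km
W2–W3: √((-0.078·111.32)² + (0.029·98.23)²) = √(75.39379 + 8.11492) = 9.138 km
W2–W4: √((-0.098·111.32)² + (0.028·98.23)²) = √(119.01414 + 7.56492) = 11.251 km
W4–W6: √((-0.046·111.32)² + (0.111·98.23)²) = √(26.22177 + 118.88697) = 12.046 km
W1–W5: √((0.114·111.32)² + (-0.006·98.23)²) = √(161.04828 + 0.34737) = 12.704 km
W3–W6: √((-0.066·111.32)² + (0.110·98.23)²) = √(53.98017 + 116.75451) = 13.067 km
W5–W6: √((-0.120·111.32)² + (0.071·98.23)²) = √(178.44685 + 48.64128) = 15.069 km
W1–W2: √((0.138·111.32)² + (-0.074·98.23)²) = √(235.99596 + 52.83865) = 16.995 km
W2–W6: √((-0.144·111.32)² + (0.139·98.23)²) = √(256.96346 + 186.43090) = 21.057 km
Closest pair: W3–W4 at 2.229 km.

W3 and W4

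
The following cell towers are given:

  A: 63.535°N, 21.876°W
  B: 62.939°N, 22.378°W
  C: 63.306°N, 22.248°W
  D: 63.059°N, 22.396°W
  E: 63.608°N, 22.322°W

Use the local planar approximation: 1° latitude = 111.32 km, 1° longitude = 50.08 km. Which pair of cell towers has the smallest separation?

Pairwise distances:
A–B: 70.950 km
A–C: 31.574 km
A–D: 59.042 km
A–E: 23.768 km
B–C: 41.370 km
B–D: 13.389 km
B–E: 74.526 km
C–D: 28.477 km
C–E: 33.822 km
D–E: 61.227 km
Closest pair: B–D at 13.389 km.

B and D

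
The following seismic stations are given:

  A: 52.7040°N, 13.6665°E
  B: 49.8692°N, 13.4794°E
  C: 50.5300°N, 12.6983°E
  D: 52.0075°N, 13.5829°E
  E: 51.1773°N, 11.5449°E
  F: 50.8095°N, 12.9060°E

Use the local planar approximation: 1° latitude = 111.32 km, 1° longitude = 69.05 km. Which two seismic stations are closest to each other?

Pairwise distances:
C–F: √((0.2795·111.32)² + (0.2077·69.05)²) = √(968.077262 + 205.683929) = 34.2602 km
A–D: √((-0.6965·111.32)² + (-0.0836·69.05)²) = √(6011.580082 + 33.322680) = 77.7490 km
B–C: √((0.6608·111.32)² + (-0.7811·69.05)²) = √(5411.111263 + 2908.979371) = 91.2145 km
E–F: √((-0.3678·111.32)² + (1.3611·69.05)²) = √(1676.369865 + 8832.983797) = 102.5151 km
C–E: √((0.6473·111.32)² + (-1.1534·69.05)²) = √(5192.274083 + 6342.891171) = 107.4019 km
B–F: √((0.9403·111.32)² + (-0.5734·69.05)²) = √(10956.687308 + 1567.627029) = 111.9121 km
D–F: √((-1.1980·111.32)² + (-0.6769·69.05)²) = √(17785.252341 + 2184.622459) = 141.3148 km
D–E: √((-0.8302·111.32)² + (-2.0380·69.05)²) = √(8541.061586 + 19803.216031) = 168.3576 km
C–D: √((1.4775·111.32)² + (0.8846·69.05)²) = √(27052.124310 + 3730.965523) = 175.4511 km
B–E: √((1.3081·111.32)² + (-1.9345·69.05)²) = √(21204.512223 + 17842.875039) = 197.6041 km
A–F: √((-1.8945·111.32)² + (-0.7605·69.05)²) = √(44477.013150 + 2757.565282) = 217.3352 km
A–E: √((-1.5267·111.32)² + (-2.1216·69.05)²) = √(28883.765241 + 21461.218652) = 224.3769 km
B–D: √((2.1383·111.32)² + (0.1035·69.05)²) = √(56660.925920 + 51.074964) = 238.1428 km
A–C: √((-2.1740·111.32)² + (-0.9682·69.05)²) = √(58568.685214 + 4469.485395) = 251.0740 km
A–B: √((-2.8348·111.32)² + (-0.1871·69.05)²) = √(99584.384507 + 166.907150) = 315.8343 km
Closest pair: C–F at 34.2602 km.

C and F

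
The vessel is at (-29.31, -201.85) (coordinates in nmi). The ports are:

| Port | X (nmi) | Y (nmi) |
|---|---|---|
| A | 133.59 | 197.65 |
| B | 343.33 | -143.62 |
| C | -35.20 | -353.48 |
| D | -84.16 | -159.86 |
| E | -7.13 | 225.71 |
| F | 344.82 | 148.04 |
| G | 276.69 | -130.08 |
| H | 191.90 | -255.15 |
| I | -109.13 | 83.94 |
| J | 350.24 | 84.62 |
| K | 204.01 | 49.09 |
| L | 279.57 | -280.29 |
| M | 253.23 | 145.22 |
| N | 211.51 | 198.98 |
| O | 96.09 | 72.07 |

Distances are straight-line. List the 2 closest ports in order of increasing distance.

Distances from (-29.31, -201.85):
A: √((162.90)² + (399.50)²) = √(26536.4100 + 159600.2500) = 431.44 nmi
B: √((372.64)² + (58.23)²) = √(138860.5696 + 3390.7329) = 377.16 nmi
C: √((-5.89)² + (-151.63)²) = √(34.6921 + 22991.6569) = 151.74 nmi
D: √((-54.85)² + (41.99)²) = √(3008.5225 + 1763.1601) = 69.08 nmi
E: √((22.18)² + (427.56)²) = √(491.9524 + 182807.5536) = 428.13 nmi
F: √((374.13)² + (349.89)²) = √(139973.2569 + 122423.0121) = 512.25 nmi
G: √((306.00)² + (71.77)²) = √(93636.0000 + 5150.9329) = 314.30 nmi
H: √((221.21)² + (-53.30)²) = √(48933.8641 + 2840.8900) = 227.54 nmi
I: √((-79.82)² + (285.79)²) = √(6371.2324 + 81675.9241) = 296.73 nmi
J: √((379.55)² + (286.47)²) = √(144058.2025 + 82065.0609) = 475.52 nmi
K: √((233.32)² + (250.94)²) = √(54438.2224 + 62970.8836) = 342.65 nmi
L: √((308.88)² + (-78.44)²) = √(95406.8544 + 6152.8336) = 318.68 nmi
M: √((282.54)² + (347.07)²) = √(79828.8516 + 120457.5849) = 447.53 nmi
N: √((240.82)² + (400.83)²) = √(57994.2724 + 160664.6889) = 467.61 nmi
O: √((125.40)² + (273.92)²) = √(15725.1600 + 75032.1664) = 301.26 nmi
Sorted: D (69.08 nmi) < C (151.74 nmi) < H (227.54 nmi) < I (296.73 nmi) < …

D, C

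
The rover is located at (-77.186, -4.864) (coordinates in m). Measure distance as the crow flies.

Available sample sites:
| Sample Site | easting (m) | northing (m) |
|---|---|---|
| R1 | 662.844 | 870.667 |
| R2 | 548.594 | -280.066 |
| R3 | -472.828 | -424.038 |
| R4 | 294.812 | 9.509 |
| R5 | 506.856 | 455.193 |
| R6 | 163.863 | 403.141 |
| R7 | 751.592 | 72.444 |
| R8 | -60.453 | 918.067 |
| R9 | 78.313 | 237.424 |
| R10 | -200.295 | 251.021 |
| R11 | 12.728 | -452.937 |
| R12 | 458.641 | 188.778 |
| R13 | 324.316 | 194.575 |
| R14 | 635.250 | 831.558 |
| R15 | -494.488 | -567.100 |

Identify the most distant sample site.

Distances from (-77.186, -4.864):
R1: 1146.385 m
R2: 683.620 m
R3: 576.402 m
R4: 372.276 m
R5: 743.477 m
R6: 473.891 m
R7: 832.376 m
R8: 923.083 m
R9: 287.895 m
R10: 283.959 m
R11: 457.005 m
R12: 569.744 m
R13: 448.308 m
R14: 1098.711 m
R15: 700.179 m
Maximum: R1 at 1146.385 m.

R1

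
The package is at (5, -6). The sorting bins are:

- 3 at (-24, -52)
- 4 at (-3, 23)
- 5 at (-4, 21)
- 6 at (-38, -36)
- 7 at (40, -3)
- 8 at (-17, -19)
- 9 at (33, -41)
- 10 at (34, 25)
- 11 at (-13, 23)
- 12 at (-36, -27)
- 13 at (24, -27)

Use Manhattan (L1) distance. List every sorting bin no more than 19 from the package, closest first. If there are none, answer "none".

none

Distances from (5, -6):
3: |-29| + |-46| = 29 + 46 = 75
4: |-8| + |29| = 8 + 29 = 37
5: |-9| + |27| = 9 + 27 = 36
6: |-43| + |-30| = 43 + 30 = 73
7: |35| + |3| = 35 + 3 = 38
8: |-22| + |-13| = 22 + 13 = 35
9: |28| + |-35| = 28 + 35 = 63
10: |29| + |31| = 29 + 31 = 60
11: |-18| + |29| = 18 + 29 = 47
12: |-41| + |-21| = 41 + 21 = 62
13: |19| + |-21| = 19 + 21 = 40
Threshold 19: none within range.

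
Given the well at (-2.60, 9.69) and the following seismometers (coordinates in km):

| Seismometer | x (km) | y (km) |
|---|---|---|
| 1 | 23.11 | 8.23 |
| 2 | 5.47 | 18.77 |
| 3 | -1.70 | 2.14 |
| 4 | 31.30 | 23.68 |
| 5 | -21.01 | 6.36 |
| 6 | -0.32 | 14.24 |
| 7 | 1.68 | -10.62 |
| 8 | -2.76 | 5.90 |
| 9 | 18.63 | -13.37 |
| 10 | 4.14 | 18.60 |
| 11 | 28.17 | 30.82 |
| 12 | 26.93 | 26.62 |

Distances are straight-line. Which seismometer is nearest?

Distances from (-2.60, 9.69):
1: √((25.71)² + (-1.46)²) = √(661.0041 + 2.1316) = 25.75 km
2: √((8.07)² + (9.08)²) = √(65.1249 + 82.4464) = 12.15 km
3: √((0.90)² + (-7.55)²) = √(0.8100 + 57.0025) = 7.60 km
4: √((33.90)² + (13.99)²) = √(1149.2100 + 195.7201) = 36.67 km
5: √((-18.41)² + (-3.33)²) = √(338.9281 + 11.0889) = 18.71 km
6: √((2.28)² + (4.55)²) = √(5.1984 + 20.7025) = 5.09 km
7: √((4.28)² + (-20.31)²) = √(18.3184 + 412.4961) = 20.76 km
8: √((-0.16)² + (-3.79)²) = √(0.0256 + 14.3641) = 3.79 km
9: √((21.23)² + (-23.06)²) = √(450.7129 + 531.7636) = 31.34 km
10: √((6.74)² + (8.91)²) = √(45.4276 + 79.3881) = 11.17 km
11: √((30.77)² + (21.13)²) = √(946.7929 + 446.4769) = 37.33 km
12: √((29.53)² + (16.93)²) = √(872.0209 + 286.6249) = 34.04 km
Minimum: 8 at 3.79 km.

8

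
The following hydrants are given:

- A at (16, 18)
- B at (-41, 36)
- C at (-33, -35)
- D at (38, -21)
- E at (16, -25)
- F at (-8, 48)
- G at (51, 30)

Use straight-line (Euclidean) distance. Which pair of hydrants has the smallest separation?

D and E

Pairwise distances:
D–E: √((-22)² + (-4)²) = √(484.000 + 16.000) = 22.4
B–F: √((33)² + (12)²) = √(1089.000 + 144.000) = 35.1
A–G: √((35)² + (12)²) = √(1225.000 + 144.000) = 37.0
A–F: √((-24)² + (30)²) = √(576.000 + 900.000) = 38.4
A–E: √((0)² + (-43)²) = √(0.000 + 1849.000) = 43.0
A–D: √((22)² + (-39)²) = √(484.000 + 1521.000) = 44.8
C–E: √((49)² + (10)²) = √(2401.000 + 100.000) = 50.0
D–G: √((13)² + (51)²) = √(169.000 + 2601.000) = 52.6
A–B: √((-57)² + (18)²) = √(3249.000 + 324.000) = 59.8
F–G: √((59)² + (-18)²) = √(3481.000 + 324.000) = 61.7
E–G: √((35)² + (55)²) = √(1225.000 + 3025.000) = 65.2
B–C: √((8)² + (-71)²) = √(64.000 + 5041.000) = 71.4
A–C: √((-49)² + (-53)²) = √(2401.000 + 2809.000) = 72.2
C–D: √((71)² + (14)²) = √(5041.000 + 196.000) = 72.4
E–F: √((-24)² + (73)²) = √(576.000 + 5329.000) = 76.8
D–F: √((-46)² + (69)²) = √(2116.000 + 4761.000) = 82.9
B–E: √((57)² + (-61)²) = √(3249.000 + 3721.000) = 83.5
C–F: √((25)² + (83)²) = √(625.000 + 6889.000) = 86.7
B–G: √((92)² + (-6)²) = √(8464.000 + 36.000) = 92.2
B–D: √((79)² + (-57)²) = √(6241.000 + 3249.000) = 97.4
C–G: √((84)² + (65)²) = √(7056.000 + 4225.000) = 106.2
Closest pair: D–E at 22.4.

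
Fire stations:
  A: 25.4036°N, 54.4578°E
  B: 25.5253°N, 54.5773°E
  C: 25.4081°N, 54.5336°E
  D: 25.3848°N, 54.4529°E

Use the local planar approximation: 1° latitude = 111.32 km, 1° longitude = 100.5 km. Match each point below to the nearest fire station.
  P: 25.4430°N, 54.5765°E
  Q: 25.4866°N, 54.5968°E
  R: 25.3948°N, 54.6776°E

P at 25.4430°N, 54.5765°E:
  A: 12.7101 km
  B: 9.1620 km
  C: 5.8037 km
  D: 14.0099 km
  → nearest: C (5.8037 km)
Q at 25.4866°N, 54.5968°E:
  A: 16.7486 km
  B: 4.7329 km
  C: 10.8031 km
  D: 18.3731 km
  → nearest: B (4.7329 km)
R at 25.3948°N, 54.6776°E:
  A: 22.1116 km
  B: 17.6819 km
  C: 14.5475 km
  D: 22.6098 km
  → nearest: C (14.5475 km)

P→C; Q→B; R→C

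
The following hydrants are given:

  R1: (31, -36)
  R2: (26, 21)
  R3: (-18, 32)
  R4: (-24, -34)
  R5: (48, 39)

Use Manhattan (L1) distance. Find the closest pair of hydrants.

Pairwise distances:
R1–R2: |-5| + |57| = 5 + 57 = 62
R1–R3: |-49| + |68| = 49 + 68 = 117
R1–R4: |-55| + |2| = 55 + 2 = 57
R1–R5: |17| + |75| = 17 + 75 = 92
R2–R3: |-44| + |11| = 44 + 11 = 55
R2–R4: |-50| + |-55| = 50 + 55 = 105
R2–R5: |22| + |18| = 22 + 18 = 40
R3–R4: |-6| + |-66| = 6 + 66 = 72
R3–R5: |66| + |7| = 66 + 7 = 73
R4–R5: |72| + |73| = 72 + 73 = 145
Closest pair: R2–R5 at 40.

R2 and R5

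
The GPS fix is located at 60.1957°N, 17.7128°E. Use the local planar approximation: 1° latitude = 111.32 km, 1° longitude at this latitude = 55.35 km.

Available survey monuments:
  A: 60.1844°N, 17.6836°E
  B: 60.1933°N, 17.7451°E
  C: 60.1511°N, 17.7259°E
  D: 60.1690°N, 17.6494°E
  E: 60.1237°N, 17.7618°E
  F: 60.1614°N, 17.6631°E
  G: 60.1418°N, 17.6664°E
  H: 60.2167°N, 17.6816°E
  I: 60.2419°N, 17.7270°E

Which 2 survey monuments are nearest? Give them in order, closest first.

B, A

Distances from 60.1957°N, 17.7128°E:
A: √((-0.0113·111.32)² + (-0.0292·55.35)²) = √(1.582353 + 2.612167) = 2.0481 km
B: √((-0.0024·111.32)² + (0.0323·55.35)²) = √(0.071379 + 3.196247) = 1.8077 km
C: √((-0.0446·111.32)² + (0.0131·55.35)²) = √(24.649954 + 0.525748) = 5.0175 km
D: √((-0.0267·111.32)² + (-0.0634·55.35)²) = √(8.834234 + 12.314414) = 4.5988 km
E: √((-0.0720·111.32)² + (0.0490·55.35)²) = √(64.240866 + 7.355758) = 8.4615 km
F: √((-0.0343·111.32)² + (-0.0497·55.35)²) = √(14.579232 + 7.567423) = 4.7060 km
G: √((-0.0539·111.32)² + (-0.0464·55.35)²) = √(36.001776 + 6.595857) = 6.5267 km
H: √((0.0210·111.32)² + (-0.0312·55.35)²) = √(5.464935 + 2.982253) = 2.9064 km
I: √((0.0462·111.32)² + (0.0142·55.35)²) = √(26.450284 + 0.617749) = 5.2027 km
Sorted: B (1.8077 km) < A (2.0481 km) < H (2.9064 km) < D (4.5988 km) < …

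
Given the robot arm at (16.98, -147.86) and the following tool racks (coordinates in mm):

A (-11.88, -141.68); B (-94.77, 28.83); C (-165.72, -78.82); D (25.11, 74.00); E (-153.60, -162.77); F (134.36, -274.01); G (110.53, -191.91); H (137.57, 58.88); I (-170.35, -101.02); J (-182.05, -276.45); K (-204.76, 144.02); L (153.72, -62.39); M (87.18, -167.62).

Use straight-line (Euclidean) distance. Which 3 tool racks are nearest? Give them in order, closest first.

Distances from (16.98, -147.86):
A: 29.51 mm
B: 209.06 mm
C: 195.31 mm
D: 222.01 mm
E: 171.23 mm
F: 172.31 mm
G: 103.40 mm
H: 239.34 mm
I: 193.10 mm
J: 236.96 mm
K: 366.55 mm
L: 161.25 mm
M: 72.93 mm
Sorted: A (29.51 mm) < M (72.93 mm) < G (103.40 mm) < L (161.25 mm) < E (171.23 mm) < …

A, M, G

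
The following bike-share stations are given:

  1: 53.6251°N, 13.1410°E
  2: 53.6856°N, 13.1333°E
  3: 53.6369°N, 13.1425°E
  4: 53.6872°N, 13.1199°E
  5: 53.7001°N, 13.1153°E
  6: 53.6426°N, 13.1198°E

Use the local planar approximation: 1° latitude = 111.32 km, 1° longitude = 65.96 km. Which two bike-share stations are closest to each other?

2 and 4

Pairwise distances:
1–2: √((0.0605·111.32)² + (-0.0077·65.96)²) = √(45.358339 + 0.257954) = 6.7540 km
1–3: √((0.0118·111.32)² + (0.0015·65.96)²) = √(1.725482 + 0.009789) = 1.3173 km
1–4: √((0.0621·111.32)² + (-0.0211·65.96)²) = √(47.789182 + 1.936985) = 7.0517 km
1–5: √((0.0750·111.32)² + (-0.0257·65.96)²) = √(69.705801 + 2.873608) = 8.5194 km
1–6: √((0.0175·111.32)² + (-0.0212·65.96)²) = √(3.795094 + 1.955388) = 2.3980 km
2–3: √((-0.0487·111.32)² + (0.0092·65.96)²) = √(29.390320 + 0.368245) = 5.4551 km
2–4: √((0.0016·111.32)² + (-0.0134·65.96)²) = √(0.031724 + 0.781216) = 0.9016 km
2–5: √((0.0145·111.32)² + (-0.0180·65.96)²) = √(2.605448 + 1.409634) = 2.0038 km
2–6: √((-0.0430·111.32)² + (-0.0135·65.96)²) = √(22.913071 + 0.792919) = 4.8689 km
3–4: √((0.0503·111.32)² + (-0.0226·65.96)²) = √(31.353236 + 2.222175) = 5.7944 km
3–5: √((0.0632·111.32)² + (-0.0272·65.96)²) = √(49.497191 + 3.218838) = 7.2606 km
3–6: √((0.0057·111.32)² + (-0.0227·65.96)²) = √(0.402621 + 2.241883) = 1.6262 km
4–5: √((0.0129·111.32)² + (-0.0046·65.96)²) = √(2.062176 + 0.092061) = 1.4677 km
4–6: √((-0.0446·111.32)² + (-0.0001·65.96)²) = √(24.649954 + 0.000044) = 4.9649 km
5–6: √((-0.0575·111.32)² + (0.0045·65.96)²) = √(40.971521 + 0.088102) = 6.4078 km
Closest pair: 2–4 at 0.9016 km.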